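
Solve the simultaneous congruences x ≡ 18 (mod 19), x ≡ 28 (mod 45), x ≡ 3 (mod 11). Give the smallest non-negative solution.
x ≡ 5338 (mod 9405); the representative in [0, 9405) is 5338

The moduli 19, 45, 11 are pairwise coprime, so by the CRT there is a unique solution mod 19·45·11 = 9405.
Solve by successive substitution. Start with x ≡ 18 (mod 19).
  Combine with x ≡ 28 (mod 45): write x = 18 + 19·t and require 18 + 19·t ≡ 28 (mod 45), i.e. 19·t ≡ 28 − 18 ≡ 10 (mod 45). Since 19^(−1) ≡ 19 (mod 45), t ≡ 19·10 ≡ 10 (mod 45). So x ≡ 18 + 19·10 = 208 (mod 855).
  Combine with x ≡ 3 (mod 11): write x = 208 + 855·t and require 208 + 855·t ≡ 3 (mod 11), i.e. 855·t ≡ 3 − 208 ≡ 4 (mod 11). Since 855^(−1) ≡ 7 (mod 11) (855 ≡ 8 (mod 11)), t ≡ 7·4 ≡ 6 (mod 11). So x ≡ 208 + 855·6 = 5338 (mod 9405).
Unique solution in [0, 9405): x = 5338.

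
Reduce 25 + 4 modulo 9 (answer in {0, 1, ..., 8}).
Reduce the summands first: 25 ≡ 7 (mod 9), so 25 + 4 ≡ 7 + 4 (mod 9). 7 + 4 = 11; 11 = 1·9 + 2, so (25 + 4) mod 9 = 2.

Final answer: 2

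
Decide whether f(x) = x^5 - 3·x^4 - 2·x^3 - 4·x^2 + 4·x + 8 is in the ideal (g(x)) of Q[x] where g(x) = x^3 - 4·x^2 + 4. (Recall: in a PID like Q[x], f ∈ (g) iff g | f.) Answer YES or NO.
YES

In Q[x] the ideal (g) consists of all multiples of g, so f ∈ (g) iff g | f, i.e. iff the remainder of f on division by g is 0. Divide f by g (g is monic, so eliminate the leading term of the running remainder at each step):
  leading term x^5: subtract (x^2)·g(x) = x^5 - 4·x^4 + 4·x^2, leaving x^4 - 2·x^3 - 8·x^2 + 4·x + 8
  leading term x^4: subtract (x)·g(x) = x^4 - 4·x^3 + 4·x, leaving 2·x^3 - 8·x^2 + 8
  leading term 2·x^3: subtract (2)·g(x) = 2·x^3 - 8·x^2 + 8, leaving 0
The remainder is 0, so f(x) = g(x) · h(x) with h(x) = x^2 + x + 2. Hence g | f, i.e. f ∈ (g).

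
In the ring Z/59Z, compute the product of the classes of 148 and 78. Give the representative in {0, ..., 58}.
Reduce the factors first: 148 ≡ 30, 78 ≡ 19 (mod 59), so 148 · 78 ≡ 30 · 19 (mod 59). 30 · 19 = 570. Dividing by 59: 570 = 9·59 + 39. So (148 · 78) mod 59 = 39.

Final answer: 39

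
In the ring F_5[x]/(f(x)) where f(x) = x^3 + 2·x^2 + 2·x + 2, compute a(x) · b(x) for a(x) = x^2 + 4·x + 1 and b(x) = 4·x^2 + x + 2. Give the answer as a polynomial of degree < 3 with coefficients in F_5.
a · b ≡ 4·x^2 + 3·x + 4 (mod f(x))

Multiply as integer polynomials: a · b = 4·x^4 + 17·x^3 + 10·x^2 + 9·x + 2. Reducing coefficients mod 5: a · b ≡ 4·x^4 + 2·x^3 + 4·x + 2. Now divide by f(x) = x^3 + 2·x^2 + 2·x + 2 in F_5[x], eliminating the leading term at each step:
  leading term 4·x^4: subtract (4·x)·f(x) = 4·x^4 + 3·x^3 + 3·x^2 + 3·x, leaving 4·x^3 + 2·x^2 + x + 2 (coefficients mod 5)
  leading term 4·x^3: subtract (4)·f(x) = 4·x^3 + 3·x^2 + 3·x + 3, leaving 4·x^2 + 3·x + 4 (coefficients mod 5)
The degree is now < 3, so this is the remainder. Hence a · b ≡ 4·x^2 + 3·x + 4 in F_5[x]/(f).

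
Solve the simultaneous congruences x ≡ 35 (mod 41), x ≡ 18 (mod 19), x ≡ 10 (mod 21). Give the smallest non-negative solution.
The moduli 41, 19, 21 are pairwise coprime, so by the CRT there is a unique solution mod 41·19·21 = 16359.
Solve by successive substitution. Start with x ≡ 35 (mod 41).
  Combine with x ≡ 18 (mod 19): write x = 35 + 41·t and require 35 + 41·t ≡ 18 (mod 19), i.e. 41·t ≡ 18 − 35 ≡ 2 (mod 19). Since 41^(−1) ≡ 13 (mod 19) (41 ≡ 3 (mod 19)), t ≡ 13·2 ≡ 7 (mod 19). So x ≡ 35 + 41·7 = 322 (mod 779).
  Combine with x ≡ 10 (mod 21): write x = 322 + 779·t and require 322 + 779·t ≡ 10 (mod 21), i.e. 779·t ≡ 10 − 322 ≡ 3 (mod 21). Since 779^(−1) ≡ 11 (mod 21) (779 ≡ 2 (mod 21)), t ≡ 11·3 ≡ 12 (mod 21). So x ≡ 322 + 779·12 = 9670 (mod 16359).
Unique solution in [0, 16359): x = 9670.

Final answer: x ≡ 9670 (mod 16359); the representative in [0, 16359) is 9670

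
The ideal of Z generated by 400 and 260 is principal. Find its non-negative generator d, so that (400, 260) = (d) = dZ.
(400, 260) = (20); d = 20

In the PID Z, (a, b) is generated by gcd(a, b). Compute gcd(400, 260) with the extended Euclidean algorithm, tracking rows (r, s, t) with s·400 + t·260 = r:
  row A: (400, 1, 0)   [1·400 + 0·260 = 400]
  row B: (260, 0, 1)   [0·400 + 1·260 = 260]
  400 = 1·260 + 140   → row C = row A − 1·row B = (140, 1, −1)   [check: 1·400 − 1·260 = 140]
  260 = 1·140 + 120   → row D = row B − 1·row C = (120, −1, 2)   [check: −1·400 + 2·260 = 120]
  140 = 1·120 + 20   → row E = row C − 1·row D = (20, 2, −3)   [check: 2·400 − 3·260 = 20]
  120 = 6·20 + 0   → remainder 0, stop. gcd = 20 (last nonzero row E).
So gcd(400, 260) = 20, with Bézout identity 2·400 − 3·260 = 20. Containment (⊇): the Bézout identity exhibits 20 as an element of (400, 260), giving (20) ⊆ (400, 260). Containment (⊆): since 20 | 400 and 20 | 260 (400 = 20·20, 260 = 20·13), every Z-linear combination of 400 and 260 is divisible by 20, so (400, 260) ⊆ (20). Therefore (400, 260) = (20), d = 20.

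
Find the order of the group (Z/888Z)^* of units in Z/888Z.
|(Z/888Z)^*| = 288

(Z/888Z)^* consists of the classes a with gcd(a, 888) = 1, so its order is φ(888). φ is multiplicative, with φ(p^e) = p^e − p^(e−1). Factorise 888 = 2^3 · 3 · 37. Then
  φ(888) = (2^3 − 2^2) · (3 − 1) · (37 − 1) = 4 · 2 · 36 = 288.
Thus |(Z/888Z)^*| = 288.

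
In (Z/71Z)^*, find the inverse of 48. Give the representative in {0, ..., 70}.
48^(−1) ≡ 37 (mod 71)

Apply the extended Euclidean algorithm to (71, 48), tracking rows (r, s, t) with s·71 + t·48 = r. Each division r_prev = q·r_cur + r_new produces the new row as (previous row) − q·(current row):
  row A: (71, 1, 0)   [1·71 + 0·48 = 71]
  row B: (48, 0, 1)   [0·71 + 1·48 = 48]
  71 = 1·48 + 23   → row C = row A − 1·row B = (23, 1, −1)   [check: 1·71 − 1·48 = 23]
  48 = 2·23 + 2   → row D = row B − 2·row C = (2, −2, 3)   [check: −2·71 + 3·48 = 2]
  23 = 11·2 + 1   → row E = row C − 11·row D = (1, 23, −34)   [check: 23·71 − 34·48 = 1]
  2 = 2·1 + 0   → remainder 0, stop. gcd = 1 (last nonzero row E).
The gcd is 1, so 48 is invertible mod 71. The last nonzero row gives 23·71 − 34·48 = 1, so t = −34. So 48^(−1) ≡ −34 ≡ 37 (mod 71). Verify: 48 · 37 = 1776 ≡ 1 (mod 71). ✓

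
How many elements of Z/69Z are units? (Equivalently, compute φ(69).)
An element a ∈ Z/69Z is a unit iff gcd(a, 69) = 1, so the number of units is φ(69). φ is multiplicative, with φ(p^e) = p^e − p^(e−1). Factorise 69 = 3 · 23. Then
  φ(69) = (3 − 1) · (23 − 1) = 2 · 22 = 44.

Final answer: Z/69Z has φ(69) = 44 units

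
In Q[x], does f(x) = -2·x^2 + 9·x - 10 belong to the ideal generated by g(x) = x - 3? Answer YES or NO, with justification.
NO

In Q[x] the ideal (g) consists of all multiples of g, so f ∈ (g) iff g | f, i.e. iff the remainder of f on division by g is 0. Divide f by g (g is monic, so eliminate the leading term of the running remainder at each step):
  leading term -2·x^2: subtract (-2·x)·g(x) = -2·x^2 + 6·x, leaving 3·x - 10
  leading term 3·x: subtract (3)·g(x) = 3·x - 9, leaving -1
The remainder r(x) = -1 ≠ 0 (and deg r < deg g), so g ∤ f, i.e. f ∉ (g).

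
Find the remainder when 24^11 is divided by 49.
5

Use repeated squaring. Binary(11) = 1011. Walk through the bits of the exponent 11 left-to-right: at each bit after the leading one, square the running value, then multiply by 24 if the bit is 1 (always reducing mod 49):
  bit 1 = 1 (leading): start with 24.
  bit 2 = 0: square 24^2 = 576 ≡ 37 (mod 49).
  bit 3 = 1: square 37^2 = 1369 ≡ 46; bit is 1, so multiply 46·24 = 1104 ≡ 26 (mod 49).
  bit 4 = 1: square 26^2 = 676 ≡ 39; bit is 1, so multiply 39·24 = 936 ≡ 5 (mod 49).
Final value: 24^11 ≡ 5 (mod 49).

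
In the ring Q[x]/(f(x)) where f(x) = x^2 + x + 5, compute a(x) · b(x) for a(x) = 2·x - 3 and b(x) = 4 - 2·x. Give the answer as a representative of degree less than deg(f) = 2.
First multiply in Q[x] without reducing: a · b = -4·x^2 + 14·x - 12. Now divide by f(x) = x^2 + x + 5, eliminating the leading term at each step:
  leading term -4·x^2: subtract (-4)·f(x) = -4·x^2 - 4·x - 20, leaving 18·x + 8
The degree is now < 2, so this is the remainder. Hence a · b ≡ 18·x + 8 in Q[x]/(f).

Final answer: a · b ≡ 18·x + 8 (mod f(x))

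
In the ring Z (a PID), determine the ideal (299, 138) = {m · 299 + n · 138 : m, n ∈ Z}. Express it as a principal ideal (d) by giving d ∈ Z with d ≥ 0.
(299, 138) = (23); d = 23

In the PID Z, (a, b) is generated by gcd(a, b). Compute gcd(299, 138) with the extended Euclidean algorithm, tracking rows (r, s, t) with s·299 + t·138 = r:
  row A: (299, 1, 0)   [1·299 + 0·138 = 299]
  row B: (138, 0, 1)   [0·299 + 1·138 = 138]
  299 = 2·138 + 23   → row C = row A − 2·row B = (23, 1, −2)   [check: 1·299 − 2·138 = 23]
  138 = 6·23 + 0   → remainder 0, stop. gcd = 23 (last nonzero row C).
So gcd(299, 138) = 23, with Bézout identity 1·299 − 2·138 = 23. Containment (⊇): the Bézout identity exhibits 23 as an element of (299, 138), giving (23) ⊆ (299, 138). Containment (⊆): since 23 | 299 and 23 | 138 (299 = 23·13, 138 = 23·6), every Z-linear combination of 299 and 138 is divisible by 23, so (299, 138) ⊆ (23). Therefore (299, 138) = (23), d = 23.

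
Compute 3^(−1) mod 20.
Apply the extended Euclidean algorithm to (20, 3), tracking rows (r, s, t) with s·20 + t·3 = r. Each division r_prev = q·r_cur + r_new produces the new row as (previous row) − q·(current row):
  row A: (20, 1, 0)   [1·20 + 0·3 = 20]
  row B: (3, 0, 1)   [0·20 + 1·3 = 3]
  20 = 6·3 + 2   → row C = row A − 6·row B = (2, 1, −6)   [check: 1·20 − 6·3 = 2]
  3 = 1·2 + 1   → row D = row B − 1·row C = (1, −1, 7)   [check: −1·20 + 7·3 = 1]
  2 = 2·1 + 0   → remainder 0, stop. gcd = 1 (last nonzero row D).
The gcd is 1, so 3 is invertible mod 20. The last nonzero row gives −1·20 + 7·3 = 1, so t = 7. So 3^(−1) ≡ 7 (mod 20). Verify: 3 · 7 = 21 ≡ 1 (mod 20). ✓

Final answer: 3^(−1) ≡ 7 (mod 20)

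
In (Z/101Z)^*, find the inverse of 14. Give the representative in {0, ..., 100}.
Apply the extended Euclidean algorithm to (101, 14), tracking rows (r, s, t) with s·101 + t·14 = r. Each division r_prev = q·r_cur + r_new produces the new row as (previous row) − q·(current row):
  row A: (101, 1, 0)   [1·101 + 0·14 = 101]
  row B: (14, 0, 1)   [0·101 + 1·14 = 14]
  101 = 7·14 + 3   → row C = row A − 7·row B = (3, 1, −7)   [check: 1·101 − 7·14 = 3]
  14 = 4·3 + 2   → row D = row B − 4·row C = (2, −4, 29)   [check: −4·101 + 29·14 = 2]
  3 = 1·2 + 1   → row E = row C − 1·row D = (1, 5, −36)   [check: 5·101 − 36·14 = 1]
  2 = 2·1 + 0   → remainder 0, stop. gcd = 1 (last nonzero row E).
The gcd is 1, so 14 is invertible mod 101. The last nonzero row gives 5·101 − 36·14 = 1, so t = −36. So 14^(−1) ≡ −36 ≡ 65 (mod 101). Verify: 14 · 65 = 910 ≡ 1 (mod 101). ✓

Final answer: 14^(−1) ≡ 65 (mod 101)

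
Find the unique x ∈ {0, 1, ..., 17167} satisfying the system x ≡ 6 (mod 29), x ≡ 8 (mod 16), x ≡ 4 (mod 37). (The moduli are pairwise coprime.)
The moduli 29, 16, 37 are pairwise coprime, so by the CRT there is a unique solution mod 29·16·37 = 17168.
Solve by successive substitution. Start with x ≡ 6 (mod 29).
  Combine with x ≡ 8 (mod 16): write x = 6 + 29·t and require 6 + 29·t ≡ 8 (mod 16), i.e. 29·t ≡ 8 − 6 ≡ 2 (mod 16). Since 29^(−1) ≡ 5 (mod 16) (29 ≡ 13 (mod 16)), t ≡ 5·2 ≡ 10 (mod 16). So x ≡ 6 + 29·10 = 296 (mod 464).
  Combine with x ≡ 4 (mod 37): write x = 296 + 464·t and require 296 + 464·t ≡ 4 (mod 37), i.e. 464·t ≡ 4 − 296 ≡ 4 (mod 37). Since 464^(−1) ≡ 13 (mod 37) (464 ≡ 20 (mod 37)), t ≡ 13·4 ≡ 15 (mod 37). So x ≡ 296 + 464·15 = 7256 (mod 17168).
Unique solution in [0, 17168): x = 7256.

Final answer: x ≡ 7256 (mod 17168); the representative in [0, 17168) is 7256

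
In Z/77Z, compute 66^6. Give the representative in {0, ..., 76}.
22

Use repeated squaring. Binary(6) = 110. Walk through the bits of the exponent 6 left-to-right: at each bit after the leading one, square the running value, then multiply by 66 if the bit is 1 (always reducing mod 77):
  bit 1 = 1 (leading): start with 66.
  bit 2 = 1: square 66^2 = 4356 ≡ 44; bit is 1, so multiply 44·66 = 2904 ≡ 55 (mod 77).
  bit 3 = 0: square 55^2 = 3025 ≡ 22 (mod 77).
Final value: 66^6 ≡ 22 (mod 77).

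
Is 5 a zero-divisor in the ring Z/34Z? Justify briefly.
NO

gcd(5, 34) = 1, so 5 is a unit in Z/34Z (it has a multiplicative inverse). A unit cannot be a zero-divisor: if 5·b ≡ 0 then multiplying both sides by 5^(−1) gives b ≡ 0. So 5 is not a zero-divisor.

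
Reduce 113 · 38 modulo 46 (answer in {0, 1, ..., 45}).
16

Reduce the factors first: 113 ≡ 21 (mod 46), so 113 · 38 ≡ 21 · 38 (mod 46). 21 · 38 = 798. Dividing by 46: 798 = 17·46 + 16. So (113 · 38) mod 46 = 16.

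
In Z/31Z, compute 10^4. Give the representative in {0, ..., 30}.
18

Use repeated squaring. Binary(4) = 100. Walk through the bits of the exponent 4 left-to-right: at each bit after the leading one, square the running value, then multiply by 10 if the bit is 1 (always reducing mod 31):
  bit 1 = 1 (leading): start with 10.
  bit 2 = 0: square 10^2 = 100 ≡ 7 (mod 31).
  bit 3 = 0: square 7^2 = 49 ≡ 18 (mod 31).
Final value: 10^4 ≡ 18 (mod 31).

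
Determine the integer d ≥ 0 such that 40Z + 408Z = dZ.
In the PID Z, (a, b) is generated by gcd(a, b). Compute gcd(408, 40) with the extended Euclidean algorithm, tracking rows (r, s, t) with s·408 + t·40 = r:
  row A: (408, 1, 0)   [1·408 + 0·40 = 408]
  row B: (40, 0, 1)   [0·408 + 1·40 = 40]
  408 = 10·40 + 8   → row C = row A − 10·row B = (8, 1, −10)   [check: 1·408 − 10·40 = 8]
  40 = 5·8 + 0   → remainder 0, stop. gcd = 8 (last nonzero row C).
So gcd(40, 408) = 8, with Bézout identity 1·408 − 10·40 = 8. Containment (⊇): the Bézout identity exhibits 8 as an element of (40, 408), giving (8) ⊆ (40, 408). Containment (⊆): since 8 | 40 and 8 | 408 (40 = 8·5, 408 = 8·51), every Z-linear combination of 40 and 408 is divisible by 8, so (40, 408) ⊆ (8). Therefore (40, 408) = (8), d = 8.

Final answer: (40, 408) = (8); d = 8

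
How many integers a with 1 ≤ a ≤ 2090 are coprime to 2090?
The number of a ∈ {1, ..., 2090} with gcd(a, 2090) = 1 is by definition Euler's totient φ(2090). φ is multiplicative, with φ(p^e) = p^e − p^(e−1). Factorise 2090 = 2 · 5 · 11 · 19. Then
  φ(2090) = (2 − 1) · (5 − 1) · (11 − 1) · (19 − 1) = 1 · 4 · 10 · 18 = 720.
So there are 720 such integers.

Final answer: 720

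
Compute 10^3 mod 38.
12

Use repeated squaring. Binary(3) = 11. Walk through the bits of the exponent 3 left-to-right: at each bit after the leading one, square the running value, then multiply by 10 if the bit is 1 (always reducing mod 38):
  bit 1 = 1 (leading): start with 10.
  bit 2 = 1: square 10^2 = 100 ≡ 24; bit is 1, so multiply 24·10 = 240 ≡ 12 (mod 38).
Final value: 10^3 ≡ 12 (mod 38).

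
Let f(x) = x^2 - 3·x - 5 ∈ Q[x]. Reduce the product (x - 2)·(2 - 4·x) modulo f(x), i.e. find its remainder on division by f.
First multiply in Q[x] without reducing: a · b = -4·x^2 + 10·x - 4. Now divide by f(x) = x^2 - 3·x - 5, eliminating the leading term at each step:
  leading term -4·x^2: subtract (-4)·f(x) = -4·x^2 + 12·x + 20, leaving -2·x - 24
The degree is now < 2, so this is the remainder. Hence a · b ≡ -2·x - 24 in Q[x]/(f).

Final answer: a · b ≡ -2·x - 24 (mod f(x))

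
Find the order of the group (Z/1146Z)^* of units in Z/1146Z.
|(Z/1146Z)^*| = 380

(Z/1146Z)^* consists of the classes a with gcd(a, 1146) = 1, so its order is φ(1146). φ is multiplicative, with φ(p^e) = p^e − p^(e−1). Factorise 1146 = 2 · 3 · 191. Then
  φ(1146) = (2 − 1) · (3 − 1) · (191 − 1) = 1 · 2 · 190 = 380.
Thus |(Z/1146Z)^*| = 380.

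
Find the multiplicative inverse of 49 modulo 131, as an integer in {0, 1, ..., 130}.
Apply the extended Euclidean algorithm to (131, 49), tracking rows (r, s, t) with s·131 + t·49 = r. Each division r_prev = q·r_cur + r_new produces the new row as (previous row) − q·(current row):
  row A: (131, 1, 0)   [1·131 + 0·49 = 131]
  row B: (49, 0, 1)   [0·131 + 1·49 = 49]
  131 = 2·49 + 33   → row C = row A − 2·row B = (33, 1, −2)   [check: 1·131 − 2·49 = 33]
  49 = 1·33 + 16   → row D = row B − 1·row C = (16, −1, 3)   [check: −1·131 + 3·49 = 16]
  33 = 2·16 + 1   → row E = row C − 2·row D = (1, 3, −8)   [check: 3·131 − 8·49 = 1]
  16 = 16·1 + 0   → remainder 0, stop. gcd = 1 (last nonzero row E).
The gcd is 1, so 49 is invertible mod 131. The last nonzero row gives 3·131 − 8·49 = 1, so t = −8. So 49^(−1) ≡ −8 ≡ 123 (mod 131). Verify: 49 · 123 = 6027 ≡ 1 (mod 131). ✓

Final answer: 49^(−1) ≡ 123 (mod 131)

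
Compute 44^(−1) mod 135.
44^(−1) ≡ 89 (mod 135)

Apply the extended Euclidean algorithm to (135, 44), tracking rows (r, s, t) with s·135 + t·44 = r. Each division r_prev = q·r_cur + r_new produces the new row as (previous row) − q·(current row):
  row A: (135, 1, 0)   [1·135 + 0·44 = 135]
  row B: (44, 0, 1)   [0·135 + 1·44 = 44]
  135 = 3·44 + 3   → row C = row A − 3·row B = (3, 1, −3)   [check: 1·135 − 3·44 = 3]
  44 = 14·3 + 2   → row D = row B − 14·row C = (2, −14, 43)   [check: −14·135 + 43·44 = 2]
  3 = 1·2 + 1   → row E = row C − 1·row D = (1, 15, −46)   [check: 15·135 − 46·44 = 1]
  2 = 2·1 + 0   → remainder 0, stop. gcd = 1 (last nonzero row E).
The gcd is 1, so 44 is invertible mod 135. The last nonzero row gives 15·135 − 46·44 = 1, so t = −46. So 44^(−1) ≡ −46 ≡ 89 (mod 135). Verify: 44 · 89 = 3916 ≡ 1 (mod 135). ✓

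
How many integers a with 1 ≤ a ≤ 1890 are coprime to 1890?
The number of a ∈ {1, ..., 1890} with gcd(a, 1890) = 1 is by definition Euler's totient φ(1890). φ is multiplicative, with φ(p^e) = p^e − p^(e−1). Factorise 1890 = 2 · 3^3 · 5 · 7. Then
  φ(1890) = (2 − 1) · (3^3 − 3^2) · (5 − 1) · (7 − 1) = 1 · 18 · 4 · 6 = 432.
So there are 432 such integers.

Final answer: 432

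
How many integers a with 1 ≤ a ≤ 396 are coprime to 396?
The number of a ∈ {1, ..., 396} with gcd(a, 396) = 1 is by definition Euler's totient φ(396). φ is multiplicative, with φ(p^e) = p^e − p^(e−1). Factorise 396 = 2^2 · 3^2 · 11. Then
  φ(396) = (2^2 − 2^1) · (3^2 − 3^1) · (11 − 1) = 2 · 6 · 10 = 120.
So there are 120 such integers.

Final answer: 120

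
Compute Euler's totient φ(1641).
φ is multiplicative, with φ(p^e) = p^e − p^(e−1). Factorise 1641 = 3 · 547. Then
  φ(1641) = (3 − 1) · (547 − 1) = 2 · 546 = 1092.

Final answer: φ(1641) = 1092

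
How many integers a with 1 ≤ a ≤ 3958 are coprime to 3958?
1978

The number of a ∈ {1, ..., 3958} with gcd(a, 3958) = 1 is by definition Euler's totient φ(3958). φ is multiplicative, with φ(p^e) = p^e − p^(e−1). Factorise 3958 = 2 · 1979. Then
  φ(3958) = (2 − 1) · (1979 − 1) = 1 · 1978 = 1978.
So there are 1978 such integers.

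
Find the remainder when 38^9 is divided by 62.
8

Use repeated squaring. Binary(9) = 1001. Walk through the bits of the exponent 9 left-to-right: at each bit after the leading one, square the running value, then multiply by 38 if the bit is 1 (always reducing mod 62):
  bit 1 = 1 (leading): start with 38.
  bit 2 = 0: square 38^2 = 1444 ≡ 18 (mod 62).
  bit 3 = 0: square 18^2 = 324 ≡ 14 (mod 62).
  bit 4 = 1: square 14^2 = 196 ≡ 10; bit is 1, so multiply 10·38 = 380 ≡ 8 (mod 62).
Final value: 38^9 ≡ 8 (mod 62).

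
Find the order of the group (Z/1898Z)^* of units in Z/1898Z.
|(Z/1898Z)^*| = 864

(Z/1898Z)^* consists of the classes a with gcd(a, 1898) = 1, so its order is φ(1898). φ is multiplicative, with φ(p^e) = p^e − p^(e−1). Factorise 1898 = 2 · 13 · 73. Then
  φ(1898) = (2 − 1) · (13 − 1) · (73 − 1) = 1 · 12 · 72 = 864.
Thus |(Z/1898Z)^*| = 864.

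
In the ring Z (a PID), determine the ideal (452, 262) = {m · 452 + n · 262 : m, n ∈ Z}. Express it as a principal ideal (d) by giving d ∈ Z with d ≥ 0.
In the PID Z, (a, b) is generated by gcd(a, b). Compute gcd(452, 262) with the extended Euclidean algorithm, tracking rows (r, s, t) with s·452 + t·262 = r:
  row A: (452, 1, 0)   [1·452 + 0·262 = 452]
  row B: (262, 0, 1)   [0·452 + 1·262 = 262]
  452 = 1·262 + 190   → row C = row A − 1·row B = (190, 1, −1)   [check: 1·452 − 1·262 = 190]
  262 = 1·190 + 72   → row D = row B − 1·row C = (72, −1, 2)   [check: −1·452 + 2·262 = 72]
  190 = 2·72 + 46   → row E = row C − 2·row D = (46, 3, −5)   [check: 3·452 − 5·262 = 46]
  72 = 1·46 + 26   → row F = row D − 1·row E = (26, −4, 7)   [check: −4·452 + 7·262 = 26]
  46 = 1·26 + 20   → row G = row E − 1·row F = (20, 7, −12)   [check: 7·452 − 12·262 = 20]
  26 = 1·20 + 6   → row H = row F − 1·row G = (6, −11, 19)   [check: −11·452 + 19·262 = 6]
  20 = 3·6 + 2   → row I = row G − 3·row H = (2, 40, −69)   [check: 40·452 − 69·262 = 2]
  6 = 3·2 + 0   → remainder 0, stop. gcd = 2 (last nonzero row I).
So gcd(452, 262) = 2, with Bézout identity 40·452 − 69·262 = 2. Containment (⊇): the Bézout identity exhibits 2 as an element of (452, 262), giving (2) ⊆ (452, 262). Containment (⊆): since 2 | 452 and 2 | 262 (452 = 2·226, 262 = 2·131), every Z-linear combination of 452 and 262 is divisible by 2, so (452, 262) ⊆ (2). Therefore (452, 262) = (2), d = 2.

Final answer: (452, 262) = (2); d = 2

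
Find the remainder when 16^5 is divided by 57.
Use repeated squaring. Binary(5) = 101. Walk through the bits of the exponent 5 left-to-right: at each bit after the leading one, square the running value, then multiply by 16 if the bit is 1 (always reducing mod 57):
  bit 1 = 1 (leading): start with 16.
  bit 2 = 0: square 16^2 = 256 ≡ 28 (mod 57).
  bit 3 = 1: square 28^2 = 784 ≡ 43; bit is 1, so multiply 43·16 = 688 ≡ 4 (mod 57).
Final value: 16^5 ≡ 4 (mod 57).

Final answer: 4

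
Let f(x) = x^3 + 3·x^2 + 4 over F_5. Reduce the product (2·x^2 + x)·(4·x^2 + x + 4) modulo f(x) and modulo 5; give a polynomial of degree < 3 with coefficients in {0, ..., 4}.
Multiply as integer polynomials: a · b = 8·x^4 + 6·x^3 + 9·x^2 + 4·x. Reducing coefficients mod 5: a · b ≡ 3·x^4 + x^3 + 4·x^2 + 4·x. Now divide by f(x) = x^3 + 3·x^2 + 4 in F_5[x], eliminating the leading term at each step:
  leading term 3·x^4: subtract (3·x)·f(x) = 3·x^4 + 4·x^3 + 2·x, leaving 2·x^3 + 4·x^2 + 2·x (coefficients mod 5)
  leading term 2·x^3: subtract (2)·f(x) = 2·x^3 + x^2 + 3, leaving 3·x^2 + 2·x + 2 (coefficients mod 5)
The degree is now < 3, so this is the remainder. Hence a · b ≡ 3·x^2 + 2·x + 2 in F_5[x]/(f).

Final answer: a · b ≡ 3·x^2 + 2·x + 2 (mod f(x))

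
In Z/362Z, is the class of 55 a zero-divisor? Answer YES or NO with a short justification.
gcd(55, 362) = 1, so 55 is a unit in Z/362Z (it has a multiplicative inverse). A unit cannot be a zero-divisor: if 55·b ≡ 0 then multiplying both sides by 55^(−1) gives b ≡ 0. So 55 is not a zero-divisor.

Final answer: NO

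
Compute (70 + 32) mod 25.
Reduce the summands first: 70 ≡ 20, 32 ≡ 7 (mod 25), so 70 + 32 ≡ 20 + 7 (mod 25). 20 + 7 = 27; 27 = 1·25 + 2, so (70 + 32) mod 25 = 2.

Final answer: 2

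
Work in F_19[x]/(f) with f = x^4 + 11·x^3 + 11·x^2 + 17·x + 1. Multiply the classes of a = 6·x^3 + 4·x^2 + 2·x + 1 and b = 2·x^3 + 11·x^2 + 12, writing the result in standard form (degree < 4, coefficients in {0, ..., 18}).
Multiply as integer polynomials: a · b = 12·x^6 + 74·x^5 + 48·x^4 + 96·x^3 + 59·x^2 + 24·x + 12. Reducing coefficients mod 19: a · b ≡ 12·x^6 + 17·x^5 + 10·x^4 + x^3 + 2·x^2 + 5·x + 12. Now divide by f(x) = x^4 + 11·x^3 + 11·x^2 + 17·x + 1 in F_19[x], eliminating the leading term at each step:
  leading term 12·x^6: subtract (12·x^2)·f(x) = 12·x^6 + 18·x^5 + 18·x^4 + 14·x^3 + 12·x^2, leaving 18·x^5 + 11·x^4 + 6·x^3 + 9·x^2 + 5·x + 12 (coefficients mod 19)
  leading term 18·x^5: subtract (18·x)·f(x) = 18·x^5 + 8·x^4 + 8·x^3 + 2·x^2 + 18·x, leaving 3·x^4 + 17·x^3 + 7·x^2 + 6·x + 12 (coefficients mod 19)
  leading term 3·x^4: subtract (3)·f(x) = 3·x^4 + 14·x^3 + 14·x^2 + 13·x + 3, leaving 3·x^3 + 12·x^2 + 12·x + 9 (coefficients mod 19)
The degree is now < 4, so this is the remainder. Hence a · b ≡ 3·x^3 + 12·x^2 + 12·x + 9 in F_19[x]/(f).

Final answer: a · b ≡ 3·x^3 + 12·x^2 + 12·x + 9 (mod f(x))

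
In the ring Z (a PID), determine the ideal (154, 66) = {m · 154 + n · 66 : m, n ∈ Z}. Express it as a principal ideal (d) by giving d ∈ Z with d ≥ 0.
In the PID Z, (a, b) is generated by gcd(a, b). Compute gcd(154, 66) with the extended Euclidean algorithm, tracking rows (r, s, t) with s·154 + t·66 = r:
  row A: (154, 1, 0)   [1·154 + 0·66 = 154]
  row B: (66, 0, 1)   [0·154 + 1·66 = 66]
  154 = 2·66 + 22   → row C = row A − 2·row B = (22, 1, −2)   [check: 1·154 − 2·66 = 22]
  66 = 3·22 + 0   → remainder 0, stop. gcd = 22 (last nonzero row C).
So gcd(154, 66) = 22, with Bézout identity 1·154 − 2·66 = 22. Containment (⊇): the Bézout identity exhibits 22 as an element of (154, 66), giving (22) ⊆ (154, 66). Containment (⊆): since 22 | 154 and 22 | 66 (154 = 22·7, 66 = 22·3), every Z-linear combination of 154 and 66 is divisible by 22, so (154, 66) ⊆ (22). Therefore (154, 66) = (22), d = 22.

Final answer: (154, 66) = (22); d = 22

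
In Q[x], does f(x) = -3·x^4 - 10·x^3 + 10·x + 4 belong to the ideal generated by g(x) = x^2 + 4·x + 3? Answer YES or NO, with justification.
In Q[x] the ideal (g) consists of all multiples of g, so f ∈ (g) iff g | f, i.e. iff the remainder of f on division by g is 0. Divide f by g (g is monic, so eliminate the leading term of the running remainder at each step):
  leading term -3·x^4: subtract (-3·x^2)·g(x) = -3·x^4 - 12·x^3 - 9·x^2, leaving 2·x^3 + 9·x^2 + 10·x + 4
  leading term 2·x^3: subtract (2·x)·g(x) = 2·x^3 + 8·x^2 + 6·x, leaving x^2 + 4·x + 4
  leading term x^2: subtract (1)·g(x) = x^2 + 4·x + 3, leaving 1
The remainder r(x) = 1 ≠ 0 (and deg r < deg g), so g ∤ f, i.e. f ∉ (g).

Final answer: NO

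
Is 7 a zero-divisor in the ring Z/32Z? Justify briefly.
gcd(7, 32) = 1, so 7 is a unit in Z/32Z (it has a multiplicative inverse). A unit cannot be a zero-divisor: if 7·b ≡ 0 then multiplying both sides by 7^(−1) gives b ≡ 0. So 7 is not a zero-divisor.

Final answer: NO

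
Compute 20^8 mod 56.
8

Use repeated squaring. Binary(8) = 1000. Walk through the bits of the exponent 8 left-to-right: at each bit after the leading one, square the running value, then multiply by 20 if the bit is 1 (always reducing mod 56):
  bit 1 = 1 (leading): start with 20.
  bit 2 = 0: square 20^2 = 400 ≡ 8 (mod 56).
  bit 3 = 0: square 8^2 = 64 ≡ 8 (mod 56).
  bit 4 = 0: square 8^2 = 64 ≡ 8 (mod 56).
Final value: 20^8 ≡ 8 (mod 56).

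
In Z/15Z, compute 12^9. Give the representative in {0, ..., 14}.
Use repeated squaring. Binary(9) = 1001. Walk through the bits of the exponent 9 left-to-right: at each bit after the leading one, square the running value, then multiply by 12 if the bit is 1 (always reducing mod 15):
  bit 1 = 1 (leading): start with 12.
  bit 2 = 0: square 12^2 = 144 ≡ 9 (mod 15).
  bit 3 = 0: square 9^2 = 81 ≡ 6 (mod 15).
  bit 4 = 1: square 6^2 = 36 ≡ 6; bit is 1, so multiply 6·12 = 72 ≡ 12 (mod 15).
Final value: 12^9 ≡ 12 (mod 15).

Final answer: 12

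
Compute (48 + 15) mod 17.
Reduce the summands first: 48 ≡ 14 (mod 17), so 48 + 15 ≡ 14 + 15 (mod 17). 14 + 15 = 29; 29 = 1·17 + 12, so (48 + 15) mod 17 = 12.

Final answer: 12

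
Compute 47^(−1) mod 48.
Apply the extended Euclidean algorithm to (48, 47), tracking rows (r, s, t) with s·48 + t·47 = r. Each division r_prev = q·r_cur + r_new produces the new row as (previous row) − q·(current row):
  row A: (48, 1, 0)   [1·48 + 0·47 = 48]
  row B: (47, 0, 1)   [0·48 + 1·47 = 47]
  48 = 1·47 + 1   → row C = row A − 1·row B = (1, 1, −1)   [check: 1·48 − 1·47 = 1]
  47 = 47·1 + 0   → remainder 0, stop. gcd = 1 (last nonzero row C).
The gcd is 1, so 47 is invertible mod 48. The last nonzero row gives 1·48 − 1·47 = 1, so t = −1. So 47^(−1) ≡ −1 ≡ 47 (mod 48). Verify: 47 · 47 = 2209 ≡ 1 (mod 48). ✓

Final answer: 47^(−1) ≡ 47 (mod 48)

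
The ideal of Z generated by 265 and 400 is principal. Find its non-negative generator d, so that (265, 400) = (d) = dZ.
(265, 400) = (5); d = 5

In the PID Z, (a, b) is generated by gcd(a, b). Compute gcd(400, 265) with the extended Euclidean algorithm, tracking rows (r, s, t) with s·400 + t·265 = r:
  row A: (400, 1, 0)   [1·400 + 0·265 = 400]
  row B: (265, 0, 1)   [0·400 + 1·265 = 265]
  400 = 1·265 + 135   → row C = row A − 1·row B = (135, 1, −1)   [check: 1·400 − 1·265 = 135]
  265 = 1·135 + 130   → row D = row B − 1·row C = (130, −1, 2)   [check: −1·400 + 2·265 = 130]
  135 = 1·130 + 5   → row E = row C − 1·row D = (5, 2, −3)   [check: 2·400 − 3·265 = 5]
  130 = 26·5 + 0   → remainder 0, stop. gcd = 5 (last nonzero row E).
So gcd(265, 400) = 5, with Bézout identity 2·400 − 3·265 = 5. Containment (⊇): the Bézout identity exhibits 5 as an element of (265, 400), giving (5) ⊆ (265, 400). Containment (⊆): since 5 | 265 and 5 | 400 (265 = 5·53, 400 = 5·80), every Z-linear combination of 265 and 400 is divisible by 5, so (265, 400) ⊆ (5). Therefore (265, 400) = (5), d = 5.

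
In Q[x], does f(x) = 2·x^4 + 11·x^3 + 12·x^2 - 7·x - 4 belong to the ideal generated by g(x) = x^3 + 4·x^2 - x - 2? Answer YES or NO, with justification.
In Q[x] the ideal (g) consists of all multiples of g, so f ∈ (g) iff g | f, i.e. iff the remainder of f on division by g is 0. Divide f by g (g is monic, so eliminate the leading term of the running remainder at each step):
  leading term 2·x^4: subtract (2·x)·g(x) = 2·x^4 + 8·x^3 - 2·x^2 - 4·x, leaving 3·x^3 + 14·x^2 - 3·x - 4
  leading term 3·x^3: subtract (3)·g(x) = 3·x^3 + 12·x^2 - 3·x - 6, leaving 2·x^2 + 2
The remainder r(x) = 2·x^2 + 2 ≠ 0 (and deg r < deg g), so g ∤ f, i.e. f ∉ (g).

Final answer: NO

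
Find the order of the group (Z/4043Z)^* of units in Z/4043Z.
(Z/4043Z)^* consists of the classes a with gcd(a, 4043) = 1, so its order is φ(4043). φ is multiplicative, with φ(p^e) = p^e − p^(e−1). Factorise 4043 = 13 · 311. Then
  φ(4043) = (13 − 1) · (311 − 1) = 12 · 310 = 3720.
Thus |(Z/4043Z)^*| = 3720.

Final answer: |(Z/4043Z)^*| = 3720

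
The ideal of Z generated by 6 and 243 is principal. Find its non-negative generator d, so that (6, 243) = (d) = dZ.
In the PID Z, (a, b) is generated by gcd(a, b). Compute gcd(243, 6) with the extended Euclidean algorithm, tracking rows (r, s, t) with s·243 + t·6 = r:
  row A: (243, 1, 0)   [1·243 + 0·6 = 243]
  row B: (6, 0, 1)   [0·243 + 1·6 = 6]
  243 = 40·6 + 3   → row C = row A − 40·row B = (3, 1, −40)   [check: 1·243 − 40·6 = 3]
  6 = 2·3 + 0   → remainder 0, stop. gcd = 3 (last nonzero row C).
So gcd(6, 243) = 3, with Bézout identity 1·243 − 40·6 = 3. Containment (⊇): the Bézout identity exhibits 3 as an element of (6, 243), giving (3) ⊆ (6, 243). Containment (⊆): since 3 | 6 and 3 | 243 (6 = 3·2, 243 = 3·81), every Z-linear combination of 6 and 243 is divisible by 3, so (6, 243) ⊆ (3). Therefore (6, 243) = (3), d = 3.

Final answer: (6, 243) = (3); d = 3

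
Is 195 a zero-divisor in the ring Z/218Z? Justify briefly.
gcd(195, 218) = 1, so 195 is a unit in Z/218Z (it has a multiplicative inverse). A unit cannot be a zero-divisor: if 195·b ≡ 0 then multiplying both sides by 195^(−1) gives b ≡ 0. So 195 is not a zero-divisor.

Final answer: NO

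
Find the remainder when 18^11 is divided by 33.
18

Use repeated squaring. Binary(11) = 1011. Walk through the bits of the exponent 11 left-to-right: at each bit after the leading one, square the running value, then multiply by 18 if the bit is 1 (always reducing mod 33):
  bit 1 = 1 (leading): start with 18.
  bit 2 = 0: square 18^2 = 324 ≡ 27 (mod 33).
  bit 3 = 1: square 27^2 = 729 ≡ 3; bit is 1, so multiply 3·18 = 54 ≡ 21 (mod 33).
  bit 4 = 1: square 21^2 = 441 ≡ 12; bit is 1, so multiply 12·18 = 216 ≡ 18 (mod 33).
Final value: 18^11 ≡ 18 (mod 33).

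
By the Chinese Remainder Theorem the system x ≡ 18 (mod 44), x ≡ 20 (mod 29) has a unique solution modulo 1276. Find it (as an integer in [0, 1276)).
x ≡ 194 (mod 1276); the representative in [0, 1276) is 194

The moduli 44, 29 are pairwise coprime, so by the CRT there is a unique solution mod 44·29 = 1276.
Solve by successive substitution. Start with x ≡ 18 (mod 44).
  Combine with x ≡ 20 (mod 29): write x = 18 + 44·t and require 18 + 44·t ≡ 20 (mod 29), i.e. 44·t ≡ 20 − 18 ≡ 2 (mod 29). Since 44^(−1) ≡ 2 (mod 29) (44 ≡ 15 (mod 29)), t ≡ 2·2 ≡ 4 (mod 29). So x ≡ 18 + 44·4 = 194 (mod 1276).
Unique solution in [0, 1276): x = 194.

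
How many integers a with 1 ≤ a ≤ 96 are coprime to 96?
32

The number of a ∈ {1, ..., 96} with gcd(a, 96) = 1 is by definition Euler's totient φ(96). φ is multiplicative, with φ(p^e) = p^e − p^(e−1). Factorise 96 = 2^5 · 3. Then
  φ(96) = (2^5 − 2^4) · (3 − 1) = 16 · 2 = 32.
So there are 32 such integers.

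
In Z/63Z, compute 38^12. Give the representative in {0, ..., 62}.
Use repeated squaring. Binary(12) = 1100. Walk through the bits of the exponent 12 left-to-right: at each bit after the leading one, square the running value, then multiply by 38 if the bit is 1 (always reducing mod 63):
  bit 1 = 1 (leading): start with 38.
  bit 2 = 1: square 38^2 = 1444 ≡ 58; bit is 1, so multiply 58·38 = 2204 ≡ 62 (mod 63).
  bit 3 = 0: square 62^2 = 3844 ≡ 1 (mod 63).
  bit 4 = 0: square 1^2 = 1 (mod 63).
Final value: 38^12 ≡ 1 (mod 63).

Final answer: 1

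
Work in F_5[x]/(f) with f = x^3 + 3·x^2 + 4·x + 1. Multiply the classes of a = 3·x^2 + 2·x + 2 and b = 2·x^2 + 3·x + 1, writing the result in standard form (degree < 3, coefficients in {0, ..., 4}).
Multiply as integer polynomials: a · b = 6·x^4 + 13·x^3 + 13·x^2 + 8·x + 2. Reducing coefficients mod 5: a · b ≡ x^4 + 3·x^3 + 3·x^2 + 3·x + 2. Now divide by f(x) = x^3 + 3·x^2 + 4·x + 1 in F_5[x], eliminating the leading term at each step:
  leading term x^4: subtract (x)·f(x) = x^4 + 3·x^3 + 4·x^2 + x, leaving 4·x^2 + 2·x + 2 (coefficients mod 5)
The degree is now < 3, so this is the remainder. Hence a · b ≡ 4·x^2 + 2·x + 2 in F_5[x]/(f).

Final answer: a · b ≡ 4·x^2 + 2·x + 2 (mod f(x))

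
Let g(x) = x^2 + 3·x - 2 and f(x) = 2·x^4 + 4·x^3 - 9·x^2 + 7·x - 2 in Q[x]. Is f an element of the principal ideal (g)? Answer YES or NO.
In Q[x] the ideal (g) consists of all multiples of g, so f ∈ (g) iff g | f, i.e. iff the remainder of f on division by g is 0. Divide f by g (g is monic, so eliminate the leading term of the running remainder at each step):
  leading term 2·x^4: subtract (2·x^2)·g(x) = 2·x^4 + 6·x^3 - 4·x^2, leaving -2·x^3 - 5·x^2 + 7·x - 2
  leading term -2·x^3: subtract (-2·x)·g(x) = -2·x^3 - 6·x^2 + 4·x, leaving x^2 + 3·x - 2
  leading term x^2: subtract (1)·g(x) = x^2 + 3·x - 2, leaving 0
The remainder is 0, so f(x) = g(x) · h(x) with h(x) = 2·x^2 - 2·x + 1. Hence g | f, i.e. f ∈ (g).

Final answer: YES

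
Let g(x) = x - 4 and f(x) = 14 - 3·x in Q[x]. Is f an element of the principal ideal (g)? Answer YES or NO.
NO

In Q[x] the ideal (g) consists of all multiples of g, so f ∈ (g) iff g | f, i.e. iff the remainder of f on division by g is 0. Divide f by g (g is monic, so eliminate the leading term of the running remainder at each step):
  leading term -3·x: subtract (-3)·g(x) = 12 - 3·x, leaving 2
The remainder r(x) = 2 ≠ 0 (and deg r < deg g), so g ∤ f, i.e. f ∉ (g).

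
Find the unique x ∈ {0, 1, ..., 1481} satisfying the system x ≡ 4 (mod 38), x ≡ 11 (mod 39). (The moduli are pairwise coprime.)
The moduli 38, 39 are pairwise coprime, so by the CRT there is a unique solution mod 38·39 = 1482.
Solve by successive substitution. Start with x ≡ 4 (mod 38).
  Combine with x ≡ 11 (mod 39): write x = 4 + 38·t and require 4 + 38·t ≡ 11 (mod 39), i.e. 38·t ≡ 11 − 4 ≡ 7 (mod 39). Since 38^(−1) ≡ 38 (mod 39), t ≡ 38·7 ≡ 32 (mod 39). So x ≡ 4 + 38·32 = 1220 (mod 1482).
Unique solution in [0, 1482): x = 1220.

Final answer: x ≡ 1220 (mod 1482); the representative in [0, 1482) is 1220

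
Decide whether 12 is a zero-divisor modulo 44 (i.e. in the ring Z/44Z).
gcd(12, 44) = 4 > 1, so 12 is not a unit in Z/44Z. In Z/nZ every nonzero non-unit is a zero-divisor: explicitly, take b = 44/gcd = 11 ≠ 0 (mod 44); then 12·11 = 132 = 3·44, i.e. 12·11 ≡ 0 (mod 44). So 12 is a zero-divisor.

Final answer: YES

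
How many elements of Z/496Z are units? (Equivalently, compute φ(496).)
Z/496Z has φ(496) = 240 units

An element a ∈ Z/496Z is a unit iff gcd(a, 496) = 1, so the number of units is φ(496). φ is multiplicative, with φ(p^e) = p^e − p^(e−1). Factorise 496 = 2^4 · 31. Then
  φ(496) = (2^4 − 2^3) · (31 − 1) = 8 · 30 = 240.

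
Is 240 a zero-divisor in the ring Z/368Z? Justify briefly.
YES

gcd(240, 368) = 16 > 1, so 240 is not a unit in Z/368Z. In Z/nZ every nonzero non-unit is a zero-divisor: explicitly, take b = 368/gcd = 23 ≠ 0 (mod 368); then 240·23 = 5520 = 15·368, i.e. 240·23 ≡ 0 (mod 368). So 240 is a zero-divisor.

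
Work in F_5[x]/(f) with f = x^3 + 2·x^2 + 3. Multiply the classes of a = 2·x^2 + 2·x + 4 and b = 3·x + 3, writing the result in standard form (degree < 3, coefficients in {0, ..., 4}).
Multiply as integer polynomials: a · b = 6·x^3 + 12·x^2 + 18·x + 12. Reducing coefficients mod 5: a · b ≡ x^3 + 2·x^2 + 3·x + 2. Now divide by f(x) = x^3 + 2·x^2 + 3 in F_5[x], eliminating the leading term at each step:
  leading term x^3: subtract (1)·f(x) = x^3 + 2·x^2 + 3, leaving 3·x + 4 (coefficients mod 5)
The degree is now < 3, so this is the remainder. Hence a · b ≡ 3·x + 4 in F_5[x]/(f).

Final answer: a · b ≡ 3·x + 4 (mod f(x))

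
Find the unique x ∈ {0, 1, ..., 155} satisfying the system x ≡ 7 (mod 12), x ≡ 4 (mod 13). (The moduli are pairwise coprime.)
The moduli 12, 13 are pairwise coprime, so by the CRT there is a unique solution mod 12·13 = 156.
Solve by successive substitution. Start with x ≡ 7 (mod 12).
  Combine with x ≡ 4 (mod 13): write x = 7 + 12·t and require 7 + 12·t ≡ 4 (mod 13), i.e. 12·t ≡ 4 − 7 ≡ 10 (mod 13). Since 12^(−1) ≡ 12 (mod 13), t ≡ 12·10 ≡ 3 (mod 13). So x ≡ 7 + 12·3 = 43 (mod 156).
Unique solution in [0, 156): x = 43.

Final answer: x ≡ 43 (mod 156); the representative in [0, 156) is 43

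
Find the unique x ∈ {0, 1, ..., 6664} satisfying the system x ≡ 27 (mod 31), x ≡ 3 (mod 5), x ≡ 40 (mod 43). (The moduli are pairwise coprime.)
The moduli 31, 5, 43 are pairwise coprime, so by the CRT there is a unique solution mod 31·5·43 = 6665.
Solve by successive substitution. Start with x ≡ 27 (mod 31).
  Combine with x ≡ 3 (mod 5): write x = 27 + 31·t and require 27 + 31·t ≡ 3 (mod 5), i.e. 31·t ≡ 3 − 27 ≡ 1 (mod 5). Since 31^(−1) ≡ 1 (mod 5) (31 ≡ 1 (mod 5)), t ≡ 1·1 ≡ 1 (mod 5). So x ≡ 27 + 31·1 = 58 (mod 155).
  Combine with x ≡ 40 (mod 43): write x = 58 + 155·t and require 58 + 155·t ≡ 40 (mod 43), i.e. 155·t ≡ 40 − 58 ≡ 25 (mod 43). Since 155^(−1) ≡ 5 (mod 43) (155 ≡ 26 (mod 43)), t ≡ 5·25 ≡ 39 (mod 43). So x ≡ 58 + 155·39 = 6103 (mod 6665).
Unique solution in [0, 6665): x = 6103.

Final answer: x ≡ 6103 (mod 6665); the representative in [0, 6665) is 6103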